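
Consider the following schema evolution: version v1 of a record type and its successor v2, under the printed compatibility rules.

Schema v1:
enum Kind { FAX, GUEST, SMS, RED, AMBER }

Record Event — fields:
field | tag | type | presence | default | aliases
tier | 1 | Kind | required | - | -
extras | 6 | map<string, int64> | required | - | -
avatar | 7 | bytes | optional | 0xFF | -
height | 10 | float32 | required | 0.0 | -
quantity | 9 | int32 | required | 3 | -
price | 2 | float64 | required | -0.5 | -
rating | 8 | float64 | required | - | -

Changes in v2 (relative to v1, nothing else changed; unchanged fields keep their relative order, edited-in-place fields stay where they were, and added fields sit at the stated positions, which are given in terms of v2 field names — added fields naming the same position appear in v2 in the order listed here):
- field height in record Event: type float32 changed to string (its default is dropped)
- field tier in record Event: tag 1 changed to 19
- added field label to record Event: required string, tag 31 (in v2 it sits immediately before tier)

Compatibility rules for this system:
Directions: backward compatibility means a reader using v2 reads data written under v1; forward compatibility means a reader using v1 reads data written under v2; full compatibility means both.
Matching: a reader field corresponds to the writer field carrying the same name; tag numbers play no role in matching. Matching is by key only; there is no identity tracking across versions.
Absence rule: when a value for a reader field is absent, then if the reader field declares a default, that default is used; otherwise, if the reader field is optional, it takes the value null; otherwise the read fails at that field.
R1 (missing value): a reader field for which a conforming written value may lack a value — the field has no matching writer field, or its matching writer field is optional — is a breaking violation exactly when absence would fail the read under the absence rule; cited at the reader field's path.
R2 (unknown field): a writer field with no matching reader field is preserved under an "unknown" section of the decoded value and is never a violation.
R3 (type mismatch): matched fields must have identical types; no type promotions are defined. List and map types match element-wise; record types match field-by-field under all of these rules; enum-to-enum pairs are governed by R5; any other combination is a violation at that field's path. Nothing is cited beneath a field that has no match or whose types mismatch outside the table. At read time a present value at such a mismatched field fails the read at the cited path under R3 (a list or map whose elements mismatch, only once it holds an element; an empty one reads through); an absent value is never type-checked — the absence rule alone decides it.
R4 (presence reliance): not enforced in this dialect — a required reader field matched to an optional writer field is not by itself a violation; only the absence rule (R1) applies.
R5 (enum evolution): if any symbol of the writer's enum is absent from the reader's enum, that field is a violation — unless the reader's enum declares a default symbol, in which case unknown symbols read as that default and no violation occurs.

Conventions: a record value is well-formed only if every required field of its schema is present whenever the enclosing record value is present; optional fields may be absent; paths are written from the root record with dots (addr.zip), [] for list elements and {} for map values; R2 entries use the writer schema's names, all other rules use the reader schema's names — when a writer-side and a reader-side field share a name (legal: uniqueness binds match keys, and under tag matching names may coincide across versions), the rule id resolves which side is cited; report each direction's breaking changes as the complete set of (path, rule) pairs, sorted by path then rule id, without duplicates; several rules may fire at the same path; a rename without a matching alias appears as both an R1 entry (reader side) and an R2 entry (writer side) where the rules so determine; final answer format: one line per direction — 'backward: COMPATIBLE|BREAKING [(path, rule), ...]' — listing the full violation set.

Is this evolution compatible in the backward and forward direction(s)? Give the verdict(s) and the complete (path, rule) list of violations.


backward: BREAKING [(height, R3), (label, R1)]; forward: BREAKING [(height, R3)]

each type pair in Event: writer, then reader
backward on Event — v2 reading data written by v1:
  label: no writer match
  tier: Kind -> Kind, writer required; from tier
  extras: map<string, int64> -> map<string, int64>, writer required; from extras
  avatar: bytes -> bytes, writer optional; from avatar
  height: float32 -> string, writer required; from height
  quantity: int32 -> int32, writer required; from quantity
  price: float64 -> float64, writer required; from price
  rating: float64 -> float64, writer required; from rating
  violation R3 at height
  violation R1 at label
  => backward: BREAKING (2)
forward on Event — v1 reading data written by v2:
  tier: Kind -> Kind, writer required; from tier
  extras: map<string, int64> -> map<string, int64>, writer required; from extras
  avatar: bytes -> bytes, writer optional; from avatar
  height: string -> float32, writer required; from height
  quantity: int32 -> int32, writer required; from quantity
  price: float64 -> float64, writer required; from price
  rating: float64 -> float64, writer required; from rating
  writer label: unknown to reader
  violation R3 at height
  => forward: BREAKING (1)


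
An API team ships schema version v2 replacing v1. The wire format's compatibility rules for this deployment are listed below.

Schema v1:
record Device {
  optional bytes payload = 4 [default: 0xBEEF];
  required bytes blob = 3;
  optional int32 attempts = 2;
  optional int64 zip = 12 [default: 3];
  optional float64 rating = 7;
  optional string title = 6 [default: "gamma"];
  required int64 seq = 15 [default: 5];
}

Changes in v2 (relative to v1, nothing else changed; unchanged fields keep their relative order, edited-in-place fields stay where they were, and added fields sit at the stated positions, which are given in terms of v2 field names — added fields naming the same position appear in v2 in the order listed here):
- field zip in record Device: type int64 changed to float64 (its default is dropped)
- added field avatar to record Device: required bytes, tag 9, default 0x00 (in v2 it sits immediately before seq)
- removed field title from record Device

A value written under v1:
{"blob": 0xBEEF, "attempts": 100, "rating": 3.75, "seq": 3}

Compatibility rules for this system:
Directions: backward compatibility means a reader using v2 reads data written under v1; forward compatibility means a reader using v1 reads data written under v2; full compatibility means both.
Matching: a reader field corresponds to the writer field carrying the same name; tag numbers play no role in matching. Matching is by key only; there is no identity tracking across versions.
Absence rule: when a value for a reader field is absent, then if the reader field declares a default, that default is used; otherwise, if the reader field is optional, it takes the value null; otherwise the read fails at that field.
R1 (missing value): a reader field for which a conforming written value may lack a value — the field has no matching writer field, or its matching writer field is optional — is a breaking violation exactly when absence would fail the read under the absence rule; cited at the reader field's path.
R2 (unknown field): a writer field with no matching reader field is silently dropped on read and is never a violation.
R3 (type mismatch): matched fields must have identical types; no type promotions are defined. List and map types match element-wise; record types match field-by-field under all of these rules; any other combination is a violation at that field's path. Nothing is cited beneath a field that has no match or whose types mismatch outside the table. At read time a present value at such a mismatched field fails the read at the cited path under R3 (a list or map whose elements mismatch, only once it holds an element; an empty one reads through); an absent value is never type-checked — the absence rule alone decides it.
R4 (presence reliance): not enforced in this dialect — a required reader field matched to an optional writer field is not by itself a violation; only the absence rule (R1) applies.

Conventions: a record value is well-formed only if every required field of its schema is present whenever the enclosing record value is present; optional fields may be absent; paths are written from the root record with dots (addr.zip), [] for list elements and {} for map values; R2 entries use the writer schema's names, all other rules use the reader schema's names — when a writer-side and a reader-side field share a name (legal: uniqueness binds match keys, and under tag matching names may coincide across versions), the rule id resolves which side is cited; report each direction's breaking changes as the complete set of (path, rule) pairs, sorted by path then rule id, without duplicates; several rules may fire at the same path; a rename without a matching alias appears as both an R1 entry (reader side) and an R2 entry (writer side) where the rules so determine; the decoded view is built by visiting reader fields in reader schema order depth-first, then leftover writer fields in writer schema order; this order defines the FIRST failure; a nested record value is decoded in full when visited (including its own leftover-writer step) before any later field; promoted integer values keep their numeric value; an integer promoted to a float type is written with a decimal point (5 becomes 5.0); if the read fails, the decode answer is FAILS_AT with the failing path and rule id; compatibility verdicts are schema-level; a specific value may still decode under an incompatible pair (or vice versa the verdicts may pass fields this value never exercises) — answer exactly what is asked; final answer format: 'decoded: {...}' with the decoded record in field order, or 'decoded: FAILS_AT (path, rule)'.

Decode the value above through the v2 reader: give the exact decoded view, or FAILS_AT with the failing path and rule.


the writer's type comes first in each Device pair
decoding the Device value with the v2 reader:
  payload := 0xBEEF (no value, default fills)
  blob := 0xBEEF
  attempts := 100
  zip := null (not supplied -> null)
  rating := 3.75
  avatar := 0x00 (no value, default fills)
  seq := 3
  => decoded: {"payload": 0xBEEF, "blob": 0xBEEF, "attempts": 100, "zip": null, "rating": 3.75, "avatar": 0x00, "seq": 3}

decoded: {"payload": 0xBEEF, "blob": 0xBEEF, "attempts": 100, "zip": null, "rating": 3.75, "avatar": 0x00, "seq": 3}


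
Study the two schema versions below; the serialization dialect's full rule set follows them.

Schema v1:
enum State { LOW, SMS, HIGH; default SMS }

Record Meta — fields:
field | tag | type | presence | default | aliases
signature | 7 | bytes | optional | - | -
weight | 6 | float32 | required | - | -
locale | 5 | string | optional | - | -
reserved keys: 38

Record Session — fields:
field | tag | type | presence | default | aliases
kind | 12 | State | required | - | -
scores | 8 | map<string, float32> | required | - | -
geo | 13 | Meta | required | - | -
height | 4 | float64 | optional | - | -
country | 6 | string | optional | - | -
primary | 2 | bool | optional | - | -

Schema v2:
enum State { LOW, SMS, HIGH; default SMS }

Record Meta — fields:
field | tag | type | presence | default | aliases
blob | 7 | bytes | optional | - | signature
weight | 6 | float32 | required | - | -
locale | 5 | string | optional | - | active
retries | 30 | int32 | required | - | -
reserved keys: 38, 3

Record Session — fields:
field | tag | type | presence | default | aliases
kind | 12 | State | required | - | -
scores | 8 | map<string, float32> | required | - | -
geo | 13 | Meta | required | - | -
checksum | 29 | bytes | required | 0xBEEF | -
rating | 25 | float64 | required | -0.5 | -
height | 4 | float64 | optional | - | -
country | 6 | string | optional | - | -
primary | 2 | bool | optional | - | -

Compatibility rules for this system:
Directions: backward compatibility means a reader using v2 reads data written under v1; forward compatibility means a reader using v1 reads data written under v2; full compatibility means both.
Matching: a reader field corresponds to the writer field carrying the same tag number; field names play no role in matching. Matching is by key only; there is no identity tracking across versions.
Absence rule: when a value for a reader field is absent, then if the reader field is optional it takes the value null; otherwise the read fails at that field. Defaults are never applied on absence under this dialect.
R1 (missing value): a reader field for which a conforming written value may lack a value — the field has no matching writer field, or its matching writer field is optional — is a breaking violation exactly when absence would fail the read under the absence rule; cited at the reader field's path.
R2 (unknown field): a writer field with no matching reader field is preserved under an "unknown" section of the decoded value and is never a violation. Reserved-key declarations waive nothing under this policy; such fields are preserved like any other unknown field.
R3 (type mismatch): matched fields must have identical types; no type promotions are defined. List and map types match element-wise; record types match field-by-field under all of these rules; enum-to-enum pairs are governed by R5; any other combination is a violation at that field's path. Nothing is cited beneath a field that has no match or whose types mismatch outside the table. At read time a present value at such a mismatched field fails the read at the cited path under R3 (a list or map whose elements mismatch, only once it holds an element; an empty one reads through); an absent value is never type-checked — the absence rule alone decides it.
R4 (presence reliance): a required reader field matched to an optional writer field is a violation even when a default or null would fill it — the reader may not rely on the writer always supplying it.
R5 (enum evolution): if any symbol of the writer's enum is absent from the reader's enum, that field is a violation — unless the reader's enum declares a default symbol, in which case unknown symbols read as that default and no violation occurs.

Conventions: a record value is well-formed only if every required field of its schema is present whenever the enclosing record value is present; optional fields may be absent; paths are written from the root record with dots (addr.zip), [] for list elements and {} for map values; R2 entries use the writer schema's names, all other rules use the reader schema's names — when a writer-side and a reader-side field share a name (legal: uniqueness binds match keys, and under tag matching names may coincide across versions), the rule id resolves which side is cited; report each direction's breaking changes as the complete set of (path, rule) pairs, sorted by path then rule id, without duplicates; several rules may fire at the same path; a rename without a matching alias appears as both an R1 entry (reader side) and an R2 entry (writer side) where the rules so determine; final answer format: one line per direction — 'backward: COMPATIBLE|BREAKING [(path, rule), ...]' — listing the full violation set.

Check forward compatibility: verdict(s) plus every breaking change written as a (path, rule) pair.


in Session below, arrows point writer -> reader
forward analysis of Session with v1 as reader and v2 as writer:
  State -> State, writer required: kind aligns to kind
  map<string, float32> -> map<string, float32>, writer required: scores aligns to scores
  Meta -> Meta, writer required: geo aligns to geo
  float64 -> float64, writer optional: height aligns to height
  string -> string, writer optional: country aligns to country
  bool -> bool, writer optional: primary aligns to primary
  writer checksum: unknown to reader
  writer rating: unknown to reader
  bytes -> bytes, writer optional: geo.signature aligns to geo.blob
  float32 -> float32, writer required: geo.weight aligns to geo.weight
  string -> string, writer optional: geo.locale aligns to geo.locale
  writer geo.retries: unknown to reader
  => forward: COMPATIBLE
remaining Session differences; none change what is asked:
  added field rating to record Session: required float64, tag 25, default -0.5 (in v2 it sits immediately before height) -> affects backward compatibility only, which is not asked
  added field checksum to record Session: required bytes, tag 29, default 0xBEEF (in v2 it sits immediately before height) -> affects backward compatibility only, which is not asked
  added field retries to record Meta: required int32, tag 30 (in v2 it sits last) -> affects backward compatibility only, which is not asked
  renamed field signature to blob in record Meta (alias signature declared on the renamed field) -> no rule fires on it in Session's dialect; the asked verdict holds

forward: COMPATIBLE []


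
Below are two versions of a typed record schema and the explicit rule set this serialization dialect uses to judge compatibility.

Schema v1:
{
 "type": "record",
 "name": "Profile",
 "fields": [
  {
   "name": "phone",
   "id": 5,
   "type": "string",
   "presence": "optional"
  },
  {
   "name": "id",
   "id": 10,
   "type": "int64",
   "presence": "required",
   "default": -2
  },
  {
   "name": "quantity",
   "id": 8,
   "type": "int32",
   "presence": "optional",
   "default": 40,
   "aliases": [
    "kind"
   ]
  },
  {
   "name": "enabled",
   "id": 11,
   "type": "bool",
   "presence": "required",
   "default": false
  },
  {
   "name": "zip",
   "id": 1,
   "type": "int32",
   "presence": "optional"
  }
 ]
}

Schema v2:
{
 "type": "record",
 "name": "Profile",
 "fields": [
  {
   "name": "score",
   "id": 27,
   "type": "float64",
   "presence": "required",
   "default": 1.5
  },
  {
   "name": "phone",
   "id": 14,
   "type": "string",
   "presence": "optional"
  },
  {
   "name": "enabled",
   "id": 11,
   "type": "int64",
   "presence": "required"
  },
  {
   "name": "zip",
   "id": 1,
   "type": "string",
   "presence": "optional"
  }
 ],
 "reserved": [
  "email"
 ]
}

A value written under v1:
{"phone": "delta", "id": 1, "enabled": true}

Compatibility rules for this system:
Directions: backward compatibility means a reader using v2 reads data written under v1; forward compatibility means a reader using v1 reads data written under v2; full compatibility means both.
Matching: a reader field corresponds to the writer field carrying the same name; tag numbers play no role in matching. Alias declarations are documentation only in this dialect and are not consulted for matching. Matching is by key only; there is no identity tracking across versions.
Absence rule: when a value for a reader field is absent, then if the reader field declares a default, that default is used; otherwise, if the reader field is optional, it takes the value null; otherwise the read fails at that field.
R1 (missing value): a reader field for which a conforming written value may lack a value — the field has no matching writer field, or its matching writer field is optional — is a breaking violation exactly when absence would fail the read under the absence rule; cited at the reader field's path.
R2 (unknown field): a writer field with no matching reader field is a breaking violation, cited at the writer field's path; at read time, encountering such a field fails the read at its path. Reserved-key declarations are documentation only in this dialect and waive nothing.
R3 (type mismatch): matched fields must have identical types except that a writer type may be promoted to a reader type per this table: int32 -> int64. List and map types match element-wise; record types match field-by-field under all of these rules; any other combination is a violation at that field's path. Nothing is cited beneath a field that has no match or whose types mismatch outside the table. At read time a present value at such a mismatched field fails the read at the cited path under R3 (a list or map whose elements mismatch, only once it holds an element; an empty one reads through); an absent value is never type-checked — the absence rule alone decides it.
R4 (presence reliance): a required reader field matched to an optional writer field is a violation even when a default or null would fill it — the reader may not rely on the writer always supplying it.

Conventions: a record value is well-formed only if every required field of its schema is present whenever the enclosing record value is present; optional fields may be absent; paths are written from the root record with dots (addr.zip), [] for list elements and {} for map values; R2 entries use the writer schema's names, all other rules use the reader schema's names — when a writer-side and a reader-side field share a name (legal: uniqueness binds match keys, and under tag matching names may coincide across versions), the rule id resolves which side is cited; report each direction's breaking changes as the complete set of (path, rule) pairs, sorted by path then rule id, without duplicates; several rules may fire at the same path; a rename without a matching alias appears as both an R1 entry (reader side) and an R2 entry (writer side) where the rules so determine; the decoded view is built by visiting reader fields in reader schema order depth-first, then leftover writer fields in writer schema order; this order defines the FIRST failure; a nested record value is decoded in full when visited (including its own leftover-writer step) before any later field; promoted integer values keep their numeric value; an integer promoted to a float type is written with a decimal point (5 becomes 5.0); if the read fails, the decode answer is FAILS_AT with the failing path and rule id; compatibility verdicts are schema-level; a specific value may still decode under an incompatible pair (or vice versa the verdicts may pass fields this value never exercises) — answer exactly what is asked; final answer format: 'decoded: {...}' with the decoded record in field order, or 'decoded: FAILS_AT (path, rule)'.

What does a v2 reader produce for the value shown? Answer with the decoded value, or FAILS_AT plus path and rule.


in Profile below, arrows point writer -> reader
migrating the Profile value to v2:
  score := 1.5 (absent -> default)
  phone := "delta"
  read fails at enabled under R3
  => FAILS_AT (enabled, R3)
diffs on Profile not affecting the asked answer:
  field zip in record Profile: type int32 changed to string -> shifts the Profile verdicts, not this decode
  removed field quantity from record Profile -> shifts the Profile verdicts, not this decode
  field phone in record Profile: tag 5 changed to 14 -> no rule fires on it and the decoded Profile view is identical with or without it
  added field score to record Profile: required float64, tag 27, default 1.5 (in v2 it sits immediately before phone) -> shifts the Profile verdicts, not this decode
  removed field id from record Profile -> shifts the Profile verdicts, not this decode

decoded: FAILS_AT (enabled, R3)


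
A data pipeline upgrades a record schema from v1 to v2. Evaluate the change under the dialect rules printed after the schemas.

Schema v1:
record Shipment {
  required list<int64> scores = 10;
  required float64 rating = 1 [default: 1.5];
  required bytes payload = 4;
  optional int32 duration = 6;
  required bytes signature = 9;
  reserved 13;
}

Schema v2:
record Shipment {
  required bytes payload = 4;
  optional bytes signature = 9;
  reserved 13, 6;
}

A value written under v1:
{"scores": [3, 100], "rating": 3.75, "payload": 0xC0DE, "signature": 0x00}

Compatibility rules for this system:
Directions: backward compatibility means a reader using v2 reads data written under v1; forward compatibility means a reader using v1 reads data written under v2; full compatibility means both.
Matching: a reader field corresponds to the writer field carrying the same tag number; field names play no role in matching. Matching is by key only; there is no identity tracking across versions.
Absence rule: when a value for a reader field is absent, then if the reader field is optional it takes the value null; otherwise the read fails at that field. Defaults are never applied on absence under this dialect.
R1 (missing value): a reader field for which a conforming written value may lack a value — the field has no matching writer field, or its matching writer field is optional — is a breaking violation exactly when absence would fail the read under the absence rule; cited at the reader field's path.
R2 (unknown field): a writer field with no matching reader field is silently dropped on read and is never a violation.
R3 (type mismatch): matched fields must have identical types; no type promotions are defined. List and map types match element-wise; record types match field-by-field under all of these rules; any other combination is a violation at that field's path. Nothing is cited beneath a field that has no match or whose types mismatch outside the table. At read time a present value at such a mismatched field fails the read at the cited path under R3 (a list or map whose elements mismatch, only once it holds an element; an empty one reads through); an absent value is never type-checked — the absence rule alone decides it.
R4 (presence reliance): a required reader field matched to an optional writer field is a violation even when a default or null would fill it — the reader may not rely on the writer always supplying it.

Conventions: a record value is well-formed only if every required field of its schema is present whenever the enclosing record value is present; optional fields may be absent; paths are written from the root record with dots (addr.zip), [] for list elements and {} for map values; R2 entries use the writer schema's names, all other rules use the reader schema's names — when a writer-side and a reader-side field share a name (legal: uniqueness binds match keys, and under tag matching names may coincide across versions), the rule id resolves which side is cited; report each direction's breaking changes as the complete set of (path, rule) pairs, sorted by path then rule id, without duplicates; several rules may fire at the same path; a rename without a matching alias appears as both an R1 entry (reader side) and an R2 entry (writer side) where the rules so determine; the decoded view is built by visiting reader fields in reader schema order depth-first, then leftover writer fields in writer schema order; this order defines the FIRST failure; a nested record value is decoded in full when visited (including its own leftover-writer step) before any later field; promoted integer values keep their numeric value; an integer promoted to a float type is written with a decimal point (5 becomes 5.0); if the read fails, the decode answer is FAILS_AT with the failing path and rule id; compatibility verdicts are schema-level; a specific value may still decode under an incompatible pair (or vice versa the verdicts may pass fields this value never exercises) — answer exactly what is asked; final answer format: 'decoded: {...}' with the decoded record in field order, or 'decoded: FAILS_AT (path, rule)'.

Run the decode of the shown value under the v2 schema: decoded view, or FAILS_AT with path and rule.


decoded: {"payload": 0xC0DE, "signature": 0x00}

in Shipment below, arrows point writer -> reader
decode (reader v2):
  payload := 0xC0DE
  signature := 0x00
  writer scores: unmatched, discarded
  writer rating: unmatched, discarded
  => decoded: {"payload": 0xC0DE, "signature": 0x00}
ruling out the remaining Shipment differences:
  field signature in record Shipment: required changed to optional -> matters for Shipment compatibility verdicts, not for this value's decode


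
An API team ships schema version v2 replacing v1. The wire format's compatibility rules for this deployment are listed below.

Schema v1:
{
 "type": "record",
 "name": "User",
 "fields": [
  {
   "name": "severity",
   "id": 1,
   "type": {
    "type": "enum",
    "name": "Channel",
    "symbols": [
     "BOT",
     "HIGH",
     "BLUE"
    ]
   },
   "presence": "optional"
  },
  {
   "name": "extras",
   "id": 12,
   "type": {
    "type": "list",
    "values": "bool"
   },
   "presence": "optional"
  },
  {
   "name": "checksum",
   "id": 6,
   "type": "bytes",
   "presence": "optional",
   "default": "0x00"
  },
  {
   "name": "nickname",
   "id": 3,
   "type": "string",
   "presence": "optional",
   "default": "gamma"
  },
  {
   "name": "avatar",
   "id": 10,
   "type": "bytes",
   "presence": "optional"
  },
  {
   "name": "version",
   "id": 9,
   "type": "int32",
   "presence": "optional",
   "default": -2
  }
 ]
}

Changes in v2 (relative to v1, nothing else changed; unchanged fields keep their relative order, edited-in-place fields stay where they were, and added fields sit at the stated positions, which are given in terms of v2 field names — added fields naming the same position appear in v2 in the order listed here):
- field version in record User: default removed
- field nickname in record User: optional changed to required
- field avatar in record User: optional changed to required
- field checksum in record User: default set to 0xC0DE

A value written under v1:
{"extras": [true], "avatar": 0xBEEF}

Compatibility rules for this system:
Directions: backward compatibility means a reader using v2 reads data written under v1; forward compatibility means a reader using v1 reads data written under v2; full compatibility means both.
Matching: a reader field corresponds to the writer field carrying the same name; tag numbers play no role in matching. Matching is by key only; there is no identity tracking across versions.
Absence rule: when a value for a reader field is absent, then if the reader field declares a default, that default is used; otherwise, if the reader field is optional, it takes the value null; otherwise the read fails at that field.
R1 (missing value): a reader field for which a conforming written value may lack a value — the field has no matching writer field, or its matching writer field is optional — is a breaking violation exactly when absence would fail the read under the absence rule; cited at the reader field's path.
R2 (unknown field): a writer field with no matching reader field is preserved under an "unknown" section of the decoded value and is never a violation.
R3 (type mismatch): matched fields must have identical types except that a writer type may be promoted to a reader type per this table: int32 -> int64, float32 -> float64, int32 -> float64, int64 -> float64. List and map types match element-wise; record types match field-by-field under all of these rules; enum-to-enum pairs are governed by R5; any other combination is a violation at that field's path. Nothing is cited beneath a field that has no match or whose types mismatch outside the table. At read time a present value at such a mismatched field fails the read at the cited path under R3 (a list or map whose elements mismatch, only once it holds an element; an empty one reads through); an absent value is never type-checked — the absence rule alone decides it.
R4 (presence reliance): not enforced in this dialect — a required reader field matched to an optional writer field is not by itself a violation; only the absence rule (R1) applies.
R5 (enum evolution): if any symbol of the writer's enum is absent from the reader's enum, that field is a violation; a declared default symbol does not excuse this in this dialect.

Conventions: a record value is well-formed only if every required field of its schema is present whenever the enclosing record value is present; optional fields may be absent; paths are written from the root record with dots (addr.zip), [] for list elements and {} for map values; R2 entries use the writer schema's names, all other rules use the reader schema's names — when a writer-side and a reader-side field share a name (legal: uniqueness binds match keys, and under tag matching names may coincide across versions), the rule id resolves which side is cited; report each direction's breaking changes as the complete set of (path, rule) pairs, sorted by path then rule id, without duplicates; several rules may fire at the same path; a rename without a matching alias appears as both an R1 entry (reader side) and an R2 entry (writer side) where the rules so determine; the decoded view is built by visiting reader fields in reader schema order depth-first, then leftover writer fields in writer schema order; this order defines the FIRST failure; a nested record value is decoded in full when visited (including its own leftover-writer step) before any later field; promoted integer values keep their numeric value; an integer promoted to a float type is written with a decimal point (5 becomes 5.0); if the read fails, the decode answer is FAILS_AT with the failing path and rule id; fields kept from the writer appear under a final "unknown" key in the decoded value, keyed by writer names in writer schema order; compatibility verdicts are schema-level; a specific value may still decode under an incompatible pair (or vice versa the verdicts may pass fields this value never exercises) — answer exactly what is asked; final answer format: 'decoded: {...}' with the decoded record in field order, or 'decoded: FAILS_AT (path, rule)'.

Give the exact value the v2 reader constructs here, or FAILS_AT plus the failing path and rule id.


decoded: {"severity": null, "extras": [true], "checksum": 0xC0DE, "nickname": "gamma", "avatar": 0xBEEF, "version": null}

arrows below run writer -> reader for User
migrating the User value to v2:
  severity := null (absent, optional -> null)
  extras := [true]
  checksum := 0xC0DE (absent -> default)
  nickname := "gamma" (absent -> default)
  avatar := 0xBEEF
  version := null (absent, optional -> null)
  => decoded: {"severity": null, "extras": [true], "checksum": 0xC0DE, "nickname": "gamma", "avatar": 0xBEEF, "version": null}
the rest of the User diff is inert for this question:
  field nickname in record User: optional changed to required -> inert under this dialect — no rule fires on User and the result does not move
  field avatar in record User: optional changed to required -> matters for User compatibility verdicts, not for this value's decode


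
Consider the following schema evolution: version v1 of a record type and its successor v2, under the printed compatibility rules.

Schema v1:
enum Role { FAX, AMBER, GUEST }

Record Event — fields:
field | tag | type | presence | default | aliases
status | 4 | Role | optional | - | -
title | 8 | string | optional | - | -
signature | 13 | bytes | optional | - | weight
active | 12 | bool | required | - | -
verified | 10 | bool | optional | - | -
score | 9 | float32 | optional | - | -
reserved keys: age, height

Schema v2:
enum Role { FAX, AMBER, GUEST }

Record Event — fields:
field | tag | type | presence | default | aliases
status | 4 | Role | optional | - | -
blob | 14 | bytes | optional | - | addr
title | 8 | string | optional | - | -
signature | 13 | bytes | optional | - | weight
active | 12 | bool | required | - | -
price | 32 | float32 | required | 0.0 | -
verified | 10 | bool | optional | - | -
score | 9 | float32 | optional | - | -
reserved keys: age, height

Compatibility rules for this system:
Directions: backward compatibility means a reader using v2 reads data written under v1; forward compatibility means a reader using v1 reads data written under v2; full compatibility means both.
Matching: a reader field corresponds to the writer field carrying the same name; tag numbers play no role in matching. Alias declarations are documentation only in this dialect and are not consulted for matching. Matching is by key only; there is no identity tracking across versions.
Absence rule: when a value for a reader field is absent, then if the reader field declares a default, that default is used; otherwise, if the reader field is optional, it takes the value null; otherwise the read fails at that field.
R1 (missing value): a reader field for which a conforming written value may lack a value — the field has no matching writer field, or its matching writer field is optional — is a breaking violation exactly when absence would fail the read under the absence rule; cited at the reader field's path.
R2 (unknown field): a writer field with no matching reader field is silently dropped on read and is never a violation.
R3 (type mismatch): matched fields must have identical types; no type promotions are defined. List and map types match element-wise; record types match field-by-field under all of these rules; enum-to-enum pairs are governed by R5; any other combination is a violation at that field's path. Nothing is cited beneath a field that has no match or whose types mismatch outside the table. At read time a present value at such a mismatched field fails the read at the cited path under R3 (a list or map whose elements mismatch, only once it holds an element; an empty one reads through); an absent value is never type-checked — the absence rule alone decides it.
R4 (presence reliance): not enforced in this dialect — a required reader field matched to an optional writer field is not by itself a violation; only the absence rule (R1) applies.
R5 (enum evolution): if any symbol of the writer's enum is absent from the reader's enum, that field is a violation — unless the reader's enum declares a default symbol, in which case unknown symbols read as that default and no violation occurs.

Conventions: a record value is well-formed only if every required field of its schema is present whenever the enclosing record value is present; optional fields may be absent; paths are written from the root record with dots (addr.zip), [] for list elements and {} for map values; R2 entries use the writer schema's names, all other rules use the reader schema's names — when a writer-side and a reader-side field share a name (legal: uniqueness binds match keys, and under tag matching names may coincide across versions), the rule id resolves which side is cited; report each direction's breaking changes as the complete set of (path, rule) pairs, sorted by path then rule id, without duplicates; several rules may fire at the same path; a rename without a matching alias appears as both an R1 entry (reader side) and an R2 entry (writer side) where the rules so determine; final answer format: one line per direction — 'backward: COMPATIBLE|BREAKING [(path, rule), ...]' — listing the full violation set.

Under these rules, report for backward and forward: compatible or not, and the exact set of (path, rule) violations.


each type pair in Event: writer, then reader
backward on Event — v2 reading data written by v1:
  writer optional, Role -> Role: reader status maps from writer status
  blob: no writer-side match
  writer optional, string -> string: reader title maps from writer title
  writer optional, bytes -> bytes: reader signature maps from writer signature
  writer required, bool -> bool: reader active maps from writer active
  price: no writer-side match
  writer optional, bool -> bool: reader verified maps from writer verified
  writer optional, float32 -> float32: reader score maps from writer score
  nothing fires on Event: backward is COMPATIBLE
forward on Event — v1 reading data written by v2:
  writer optional, Role -> Role: reader status maps from writer status
  writer optional, string -> string: reader title maps from writer title
  writer optional, bytes -> bytes: reader signature maps from writer signature
  writer required, bool -> bool: reader active maps from writer active
  writer optional, bool -> bool: reader verified maps from writer verified
  writer optional, float32 -> float32: reader score maps from writer score
  writer blob: unknown to reader
  writer price: unknown to reader
  nothing fires on Event: forward is COMPATIBLE

backward: COMPATIBLE []; forward: COMPATIBLE []


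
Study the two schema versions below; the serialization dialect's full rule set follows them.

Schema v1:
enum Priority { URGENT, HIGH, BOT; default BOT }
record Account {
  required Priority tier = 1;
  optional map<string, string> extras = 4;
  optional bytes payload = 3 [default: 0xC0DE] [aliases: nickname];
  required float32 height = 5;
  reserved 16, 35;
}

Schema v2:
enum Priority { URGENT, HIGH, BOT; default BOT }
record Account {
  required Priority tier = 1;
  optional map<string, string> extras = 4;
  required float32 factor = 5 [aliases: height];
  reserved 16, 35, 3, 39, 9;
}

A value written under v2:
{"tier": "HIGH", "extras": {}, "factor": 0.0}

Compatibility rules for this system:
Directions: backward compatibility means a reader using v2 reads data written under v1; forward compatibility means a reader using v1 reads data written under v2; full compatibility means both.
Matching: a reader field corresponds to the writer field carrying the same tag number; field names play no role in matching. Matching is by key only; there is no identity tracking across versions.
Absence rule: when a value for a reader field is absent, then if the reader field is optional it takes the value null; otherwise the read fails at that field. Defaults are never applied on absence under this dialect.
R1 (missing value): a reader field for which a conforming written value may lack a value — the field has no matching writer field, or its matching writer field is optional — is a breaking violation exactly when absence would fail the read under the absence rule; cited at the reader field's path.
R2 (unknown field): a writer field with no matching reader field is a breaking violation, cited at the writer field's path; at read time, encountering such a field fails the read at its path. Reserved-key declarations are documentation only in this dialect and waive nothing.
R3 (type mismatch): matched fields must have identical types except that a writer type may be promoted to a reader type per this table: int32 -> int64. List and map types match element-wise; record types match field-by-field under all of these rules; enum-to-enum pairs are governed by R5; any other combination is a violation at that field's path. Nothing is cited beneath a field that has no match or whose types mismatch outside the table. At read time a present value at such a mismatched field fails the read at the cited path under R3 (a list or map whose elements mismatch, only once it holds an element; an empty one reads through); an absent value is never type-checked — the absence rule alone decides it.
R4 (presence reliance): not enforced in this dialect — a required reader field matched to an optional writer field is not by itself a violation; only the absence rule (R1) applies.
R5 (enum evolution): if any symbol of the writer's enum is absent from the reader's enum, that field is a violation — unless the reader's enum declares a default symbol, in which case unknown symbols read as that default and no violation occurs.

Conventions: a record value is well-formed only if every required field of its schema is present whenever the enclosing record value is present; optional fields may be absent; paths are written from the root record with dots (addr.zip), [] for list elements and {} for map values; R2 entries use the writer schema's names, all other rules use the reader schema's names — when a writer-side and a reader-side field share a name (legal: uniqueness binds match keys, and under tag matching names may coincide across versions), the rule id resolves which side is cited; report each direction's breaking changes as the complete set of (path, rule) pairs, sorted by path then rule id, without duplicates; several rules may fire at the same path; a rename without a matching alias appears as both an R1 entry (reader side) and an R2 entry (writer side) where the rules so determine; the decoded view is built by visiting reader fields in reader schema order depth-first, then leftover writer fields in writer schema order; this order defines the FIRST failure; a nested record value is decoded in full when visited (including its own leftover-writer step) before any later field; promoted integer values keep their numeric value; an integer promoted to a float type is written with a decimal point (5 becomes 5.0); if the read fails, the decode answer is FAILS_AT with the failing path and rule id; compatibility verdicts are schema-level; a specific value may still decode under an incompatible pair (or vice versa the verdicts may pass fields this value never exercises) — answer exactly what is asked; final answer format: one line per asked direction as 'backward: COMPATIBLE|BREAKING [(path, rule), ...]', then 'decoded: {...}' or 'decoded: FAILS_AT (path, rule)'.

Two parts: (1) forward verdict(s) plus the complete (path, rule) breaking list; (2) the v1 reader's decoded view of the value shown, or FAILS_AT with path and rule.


forward: COMPATIBLE []; decoded: {"tier": "HIGH", "extras": {}, "payload": null, "height": 0.0}

arrows below run writer -> reader for Account
checking forward for Account: reader v1 against writer v2:
  Priority -> Priority, writer required: tier aligns to tier
  map<string, string> -> map<string, string>, writer optional: extras aligns to extras
  payload: no writer match
  float32 -> float32, writer required: height aligns to factor
  => forward verdict for Account: COMPATIBLE, no violations
migrating the Account value to v1:
  tier := "HIGH"
  extras := {}
  payload := null (absent, optional -> null)
  height := 0.0 (from writer factor)
  => decoded: {"tier": "HIGH", "extras": {}, "payload": null, "height": 0.0}
diffs on Account not affecting the asked answer:
  removed field payload from record Account (its key 3 joins the reserved list) -> affects backward compatibility only, which is not asked
  renamed field height to factor in record Account (alias height declared on the renamed field) -> inert for the asked Account verdict: nothing fires
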